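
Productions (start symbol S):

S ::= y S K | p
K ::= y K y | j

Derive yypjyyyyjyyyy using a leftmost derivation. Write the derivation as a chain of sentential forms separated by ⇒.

S ⇒ ySK ⇒ yySKK ⇒ yypKK ⇒ yypjK ⇒ yypjyKy ⇒ yypjyyKyy ⇒ yypjyyyKyyy ⇒ yypjyyyyKyyyy ⇒ yypjyyyyjyyyy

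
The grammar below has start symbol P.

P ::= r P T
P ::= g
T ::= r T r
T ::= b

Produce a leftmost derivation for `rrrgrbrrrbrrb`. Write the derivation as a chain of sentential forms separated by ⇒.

P ⇒ rPT ⇒ rrPTT ⇒ rrrPTTT ⇒ rrrgTTT ⇒ rrrgrTrTT ⇒ rrrgrbrTT ⇒ rrrgrbrrTrT ⇒ rrrgrbrrrTrrT ⇒ rrrgrbrrrbrrT ⇒ rrrgrbrrrbrrb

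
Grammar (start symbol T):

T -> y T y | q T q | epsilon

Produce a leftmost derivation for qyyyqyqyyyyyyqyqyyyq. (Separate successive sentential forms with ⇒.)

T ⇒ qTq   [T -> q T q]
qTq ⇒ qyTyq   [T -> y T y]
qyTyq ⇒ qyyTyyq   [T -> y T y]
qyyTyyq ⇒ qyyyTyyyq   [T -> y T y]
qyyyTyyyq ⇒ qyyyqTqyyyq   [T -> q T q]
qyyyqTqyyyq ⇒ qyyyqyTyqyyyq   [T -> y T y]
qyyyqyTyqyyyq ⇒ qyyyqyqTqyqyyyq   [T -> q T q]
qyyyqyqTqyqyyyq ⇒ qyyyqyqyTyqyqyyyq   [T -> y T y]
qyyyqyqyTyqyqyyyq ⇒ qyyyqyqyyTyyqyqyyyq   [T -> y T y]
qyyyqyqyyTyyqyqyyyq ⇒ qyyyqyqyyyTyyyqyqyyyq   [T -> y T y]
qyyyqyqyyyTyyyqyqyyyq ⇒ qyyyqyqyyyyyyqyqyyyq   [T -> epsilon]

T ⇒ qTq ⇒ qyTyq ⇒ qyyTyyq ⇒ qyyyTyyyq ⇒ qyyyqTqyyyq ⇒ qyyyqyTyqyyyq ⇒ qyyyqyqTqyqyyyq ⇒ qyyyqyqyTyqyqyyyq ⇒ qyyyqyqyyTyyqyqyyyq ⇒ qyyyqyqyyyTyyyqyqyyyq ⇒ qyyyqyqyyyyyyqyqyyyq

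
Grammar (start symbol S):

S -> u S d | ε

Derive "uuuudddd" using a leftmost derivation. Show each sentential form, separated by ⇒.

S ⇒ uSd   [S -> u S d]
uSd ⇒ uuSdd   [S -> u S d]
uuSdd ⇒ uuuSddd   [S -> u S d]
uuuSddd ⇒ uuuuSdddd   [S -> u S d]
uuuuSdddd ⇒ uuuudddd   [S -> ε]

S ⇒ uSd ⇒ uuSdd ⇒ uuuSddd ⇒ uuuuSdddd ⇒ uuuudddd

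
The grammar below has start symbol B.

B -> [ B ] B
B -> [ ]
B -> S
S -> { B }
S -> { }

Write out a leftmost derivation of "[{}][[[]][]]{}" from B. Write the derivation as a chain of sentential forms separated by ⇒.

B ⇒ [B]B   [B -> [ B ] B]
[B]B ⇒ [S]B   [B -> S]
[S]B ⇒ [{}]B   [S -> { }]
[{}]B ⇒ [{}][B]B   [B -> [ B ] B]
[{}][B]B ⇒ [{}][[B]B]B   [B -> [ B ] B]
[{}][[B]B]B ⇒ [{}][[[]]B]B   [B -> [ ]]
[{}][[[]]B]B ⇒ [{}][[[]][]]B   [B -> [ ]]
[{}][[[]][]]B ⇒ [{}][[[]][]]S   [B -> S]
[{}][[[]][]]S ⇒ [{}][[[]][]]{}   [S -> { }]

B ⇒ [B]B ⇒ [S]B ⇒ [{}]B ⇒ [{}][B]B ⇒ [{}][[B]B]B ⇒ [{}][[[]]B]B ⇒ [{}][[[]][]]B ⇒ [{}][[[]][]]S ⇒ [{}][[[]][]]{}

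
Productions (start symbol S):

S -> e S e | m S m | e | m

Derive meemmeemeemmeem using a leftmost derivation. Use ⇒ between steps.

S ⇒ mSm ⇒ meSem ⇒ meeSeem ⇒ meemSmeem ⇒ meemmSmmeem ⇒ meemmeSemmeem ⇒ meemmeeSeemmeem ⇒ meemmeemeemmeem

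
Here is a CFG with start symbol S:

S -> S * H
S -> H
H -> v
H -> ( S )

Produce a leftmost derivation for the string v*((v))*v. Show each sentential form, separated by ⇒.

S⇒S*H⇒S*H*H⇒H*H*H⇒v*H*H⇒v*(S)*H⇒v*(H)*H⇒v*((S))*H⇒v*((H))*H⇒v*((v))*H⇒v*((v))*v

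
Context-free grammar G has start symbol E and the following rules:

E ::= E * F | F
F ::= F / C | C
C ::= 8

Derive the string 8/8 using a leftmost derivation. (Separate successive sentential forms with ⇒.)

E⇒F⇒F/C⇒C/C⇒8/C⇒8/8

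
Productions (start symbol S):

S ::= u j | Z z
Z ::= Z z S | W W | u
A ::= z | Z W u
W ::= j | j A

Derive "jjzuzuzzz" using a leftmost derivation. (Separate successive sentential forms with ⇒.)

S⇒Zz⇒ZzSz⇒WWzSz⇒jWzSz⇒jjzSz⇒jjzZzz⇒jjzZzSzz⇒jjzuzSzz⇒jjzuzZzzz⇒jjzuzuzzz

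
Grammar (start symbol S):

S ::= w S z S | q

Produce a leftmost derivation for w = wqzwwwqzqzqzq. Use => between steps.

S => wSzS   [S ::= w S z S]
wSzS => wqzS   [S ::= q]
wqzS => wqzwSzS   [S ::= w S z S]
wqzwSzS => wqzwwSzSzS   [S ::= w S z S]
wqzwwSzSzS => wqzwwwSzSzSzS   [S ::= w S z S]
wqzwwwSzSzSzS => wqzwwwqzSzSzS   [S ::= q]
wqzwwwqzSzSzS => wqzwwwqzqzSzS   [S ::= q]
wqzwwwqzqzSzS => wqzwwwqzqzqzS   [S ::= q]
wqzwwwqzqzqzS => wqzwwwqzqzqzq   [S ::= q]

S=>wSzS=>wqzS=>wqzwSzS=>wqzwwSzSzS=>wqzwwwSzSzSzS=>wqzwwwqzSzSzS=>wqzwwwqzqzSzS=>wqzwwwqzqzqzS=>wqzwwwqzqzqzq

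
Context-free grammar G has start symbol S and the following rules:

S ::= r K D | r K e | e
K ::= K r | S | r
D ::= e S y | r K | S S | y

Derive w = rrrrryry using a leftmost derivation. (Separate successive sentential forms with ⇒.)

S ⇒ rKD   [S ::= r K D]
rKD ⇒ rKrD   [K ::= K r]
rKrD ⇒ rSrD   [K ::= S]
rSrD ⇒ rrKDrD   [S ::= r K D]
rrKDrD ⇒ rrKrDrD   [K ::= K r]
rrKrDrD ⇒ rrKrrDrD   [K ::= K r]
rrKrrDrD ⇒ rrrrrDrD   [K ::= r]
rrrrrDrD ⇒ rrrrryrD   [D ::= y]
rrrrryrD ⇒ rrrrryry   [D ::= y]

S⇒rKD⇒rKrD⇒rSrD⇒rrKDrD⇒rrKrDrD⇒rrKrrDrD⇒rrrrrDrD⇒rrrrryrD⇒rrrrryry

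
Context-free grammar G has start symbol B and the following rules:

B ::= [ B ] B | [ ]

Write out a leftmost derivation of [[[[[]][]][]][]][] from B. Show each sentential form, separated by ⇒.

B ⇒ [B]B   [B ::= [ B ] B]
[B]B ⇒ [[B]B]B   [B ::= [ B ] B]
[[B]B]B ⇒ [[[B]B]B]B   [B ::= [ B ] B]
[[[B]B]B]B ⇒ [[[[B]B]B]B]B   [B ::= [ B ] B]
[[[[B]B]B]B]B ⇒ [[[[[]]B]B]B]B   [B ::= [ ]]
[[[[[]]B]B]B]B ⇒ [[[[[]][]]B]B]B   [B ::= [ ]]
[[[[[]][]]B]B]B ⇒ [[[[[]][]][]]B]B   [B ::= [ ]]
[[[[[]][]][]]B]B ⇒ [[[[[]][]][]][]]B   [B ::= [ ]]
[[[[[]][]][]][]]B ⇒ [[[[[]][]][]][]][]   [B ::= [ ]]

B⇒[B]B⇒[[B]B]B⇒[[[B]B]B]B⇒[[[[B]B]B]B]B⇒[[[[[]]B]B]B]B⇒[[[[[]][]]B]B]B⇒[[[[[]][]][]]B]B⇒[[[[[]][]][]][]]B⇒[[[[[]][]][]][]][]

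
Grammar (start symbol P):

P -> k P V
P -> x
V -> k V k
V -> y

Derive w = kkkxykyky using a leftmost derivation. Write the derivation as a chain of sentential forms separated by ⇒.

P ⇒ kPV   [P -> k P V]
kPV ⇒ kkPVV   [P -> k P V]
kkPVV ⇒ kkkPVVV   [P -> k P V]
kkkPVVV ⇒ kkkxVVV   [P -> x]
kkkxVVV ⇒ kkkxyVV   [V -> y]
kkkxyVV ⇒ kkkxykVkV   [V -> k V k]
kkkxykVkV ⇒ kkkxykykV   [V -> y]
kkkxykykV ⇒ kkkxykyky   [V -> y]

P ⇒ kPV ⇒ kkPVV ⇒ kkkPVVV ⇒ kkkxVVV ⇒ kkkxyVV ⇒ kkkxykVkV ⇒ kkkxykykV ⇒ kkkxykyky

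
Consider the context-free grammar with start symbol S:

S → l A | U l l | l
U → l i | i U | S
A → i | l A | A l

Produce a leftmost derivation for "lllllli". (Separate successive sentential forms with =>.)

S => lA => llA => lllA => llllA => lllllA => llllllA => lllllli

S => lA   [S → l A]
lA => llA   [A → l A]
llA => lllA   [A → l A]
lllA => llllA   [A → l A]
llllA => lllllA   [A → l A]
lllllA => llllllA   [A → l A]
llllllA => lllllli   [A → i]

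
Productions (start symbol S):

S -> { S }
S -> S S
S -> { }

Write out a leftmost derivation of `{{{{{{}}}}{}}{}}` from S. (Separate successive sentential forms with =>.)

S=>{S}=>{SS}=>{{S}S}=>{{SS}S}=>{{{S}S}S}=>{{{{S}}S}S}=>{{{{{S}}}S}S}=>{{{{{{}}}}S}S}=>{{{{{{}}}}{}}S}=>{{{{{{}}}}{}}{}}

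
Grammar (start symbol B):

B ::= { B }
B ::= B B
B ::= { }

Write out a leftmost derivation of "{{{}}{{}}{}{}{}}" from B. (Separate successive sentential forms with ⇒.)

B ⇒ {B} ⇒ {BB} ⇒ {BBB} ⇒ {BBBB} ⇒ {BBBBB} ⇒ {{B}BBBB} ⇒ {{{}}BBBB} ⇒ {{{}}{B}BBB} ⇒ {{{}}{{}}BBB} ⇒ {{{}}{{}}{}BB} ⇒ {{{}}{{}}{}{}B} ⇒ {{{}}{{}}{}{}{}}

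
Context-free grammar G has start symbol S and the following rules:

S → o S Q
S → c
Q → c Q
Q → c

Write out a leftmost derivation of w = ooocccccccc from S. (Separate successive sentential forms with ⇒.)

S ⇒ oSQ   [S → o S Q]
oSQ ⇒ ooSQQ   [S → o S Q]
ooSQQ ⇒ oooSQQQ   [S → o S Q]
oooSQQQ ⇒ ooocQQQ   [S → c]
ooocQQQ ⇒ oooccQQQ   [Q → c Q]
oooccQQQ ⇒ ooocccQQQ   [Q → c Q]
ooocccQQQ ⇒ oooccccQQ   [Q → c]
oooccccQQ ⇒ ooocccccQQ   [Q → c Q]
ooocccccQQ ⇒ oooccccccQ   [Q → c]
oooccccccQ ⇒ ooocccccccQ   [Q → c Q]
ooocccccccQ ⇒ ooocccccccc   [Q → c]

S ⇒ oSQ ⇒ ooSQQ ⇒ oooSQQQ ⇒ ooocQQQ ⇒ oooccQQQ ⇒ ooocccQQQ ⇒ oooccccQQ ⇒ ooocccccQQ ⇒ oooccccccQ ⇒ ooocccccccQ ⇒ ooocccccccc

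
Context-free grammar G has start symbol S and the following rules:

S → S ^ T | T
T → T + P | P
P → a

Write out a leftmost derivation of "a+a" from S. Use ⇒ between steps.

S ⇒ T   [S → T]
T ⇒ T+P   [T → T + P]
T+P ⇒ P+P   [T → P]
P+P ⇒ a+P   [P → a]
a+P ⇒ a+a   [P → a]

S⇒T⇒T+P⇒P+P⇒a+P⇒a+a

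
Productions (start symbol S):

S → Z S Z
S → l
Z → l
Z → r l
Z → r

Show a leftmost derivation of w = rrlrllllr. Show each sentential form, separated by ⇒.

S ⇒ ZSZ   [S → Z S Z]
ZSZ ⇒ rSZ   [Z → r]
rSZ ⇒ rZSZZ   [S → Z S Z]
rZSZZ ⇒ rrlSZZ   [Z → r l]
rrlSZZ ⇒ rrlZSZZZ   [S → Z S Z]
rrlZSZZZ ⇒ rrlrlSZZZ   [Z → r l]
rrlrlSZZZ ⇒ rrlrllZZZ   [S → l]
rrlrllZZZ ⇒ rrlrlllZZ   [Z → l]
rrlrlllZZ ⇒ rrlrllllZ   [Z → l]
rrlrllllZ ⇒ rrlrllllr   [Z → r]

S ⇒ ZSZ ⇒ rSZ ⇒ rZSZZ ⇒ rrlSZZ ⇒ rrlZSZZZ ⇒ rrlrlSZZZ ⇒ rrlrllZZZ ⇒ rrlrlllZZ ⇒ rrlrllllZ ⇒ rrlrllllr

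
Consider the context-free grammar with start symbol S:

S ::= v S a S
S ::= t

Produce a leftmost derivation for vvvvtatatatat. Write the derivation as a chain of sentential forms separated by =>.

S => vSaS   [S ::= v S a S]
vSaS => vvSaSaS   [S ::= v S a S]
vvSaSaS => vvvSaSaSaS   [S ::= v S a S]
vvvSaSaSaS => vvvvSaSaSaSaS   [S ::= v S a S]
vvvvSaSaSaSaS => vvvvtaSaSaSaS   [S ::= t]
vvvvtaSaSaSaS => vvvvtataSaSaS   [S ::= t]
vvvvtataSaSaS => vvvvtatataSaS   [S ::= t]
vvvvtatataSaS => vvvvtatatataS   [S ::= t]
vvvvtatatataS => vvvvtatatatat   [S ::= t]

S => vSaS => vvSaSaS => vvvSaSaSaS => vvvvSaSaSaSaS => vvvvtaSaSaSaS => vvvvtataSaSaS => vvvvtatataSaS => vvvvtatatataS => vvvvtatatatat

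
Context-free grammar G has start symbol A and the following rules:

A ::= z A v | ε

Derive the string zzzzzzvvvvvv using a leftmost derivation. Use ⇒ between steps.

A ⇒ zAv ⇒ zzAvv ⇒ zzzAvvv ⇒ zzzzAvvvv ⇒ zzzzzAvvvvv ⇒ zzzzzzAvvvvvv ⇒ zzzzzzvvvvvv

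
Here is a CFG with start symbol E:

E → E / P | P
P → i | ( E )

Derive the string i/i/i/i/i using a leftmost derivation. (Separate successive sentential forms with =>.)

E => E/P   [E → E / P]
E/P => E/P/P   [E → E / P]
E/P/P => E/P/P/P   [E → E / P]
E/P/P/P => E/P/P/P/P   [E → E / P]
E/P/P/P/P => P/P/P/P/P   [E → P]
P/P/P/P/P => i/P/P/P/P   [P → i]
i/P/P/P/P => i/i/P/P/P   [P → i]
i/i/P/P/P => i/i/i/P/P   [P → i]
i/i/i/P/P => i/i/i/i/P   [P → i]
i/i/i/i/P => i/i/i/i/i   [P → i]

E=>E/P=>E/P/P=>E/P/P/P=>E/P/P/P/P=>P/P/P/P/P=>i/P/P/P/P=>i/i/P/P/P=>i/i/i/P/P=>i/i/i/i/P=>i/i/i/i/i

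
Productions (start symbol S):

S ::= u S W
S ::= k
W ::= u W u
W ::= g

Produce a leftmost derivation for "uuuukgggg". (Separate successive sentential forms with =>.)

S=>uSW=>uuSWW=>uuuSWWW=>uuuuSWWWW=>uuuukWWWW=>uuuukgWWW=>uuuukggWW=>uuuukgggW=>uuuukgggg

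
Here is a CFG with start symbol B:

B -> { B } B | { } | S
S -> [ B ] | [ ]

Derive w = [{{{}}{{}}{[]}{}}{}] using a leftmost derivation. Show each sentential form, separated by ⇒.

B⇒S⇒[B]⇒[{B}B]⇒[{{B}B}B]⇒[{{{}}B}B]⇒[{{{}}{B}B}B]⇒[{{{}}{{}}B}B]⇒[{{{}}{{}}{B}B}B]⇒[{{{}}{{}}{S}B}B]⇒[{{{}}{{}}{[]}B}B]⇒[{{{}}{{}}{[]}{}}B]⇒[{{{}}{{}}{[]}{}}{}]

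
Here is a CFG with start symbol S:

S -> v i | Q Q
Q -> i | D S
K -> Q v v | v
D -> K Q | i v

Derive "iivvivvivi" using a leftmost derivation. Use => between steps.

S=>QQ=>iQ=>iDS=>iKQS=>iQvvQS=>iDSvvQS=>iivSvvQS=>iivvivvQS=>iivvivviS=>iivvivvivi

S => QQ   [S -> Q Q]
QQ => iQ   [Q -> i]
iQ => iDS   [Q -> D S]
iDS => iKQS   [D -> K Q]
iKQS => iQvvQS   [K -> Q v v]
iQvvQS => iDSvvQS   [Q -> D S]
iDSvvQS => iivSvvQS   [D -> i v]
iivSvvQS => iivvivvQS   [S -> v i]
iivvivvQS => iivvivviS   [Q -> i]
iivvivviS => iivvivvivi   [S -> v i]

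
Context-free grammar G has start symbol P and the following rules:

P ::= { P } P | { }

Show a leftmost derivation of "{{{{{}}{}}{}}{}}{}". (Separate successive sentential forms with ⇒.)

P ⇒ {P}P ⇒ {{P}P}P ⇒ {{{P}P}P}P ⇒ {{{{P}P}P}P}P ⇒ {{{{{}}P}P}P}P ⇒ {{{{{}}{}}P}P}P ⇒ {{{{{}}{}}{}}P}P ⇒ {{{{{}}{}}{}}{}}P ⇒ {{{{{}}{}}{}}{}}{}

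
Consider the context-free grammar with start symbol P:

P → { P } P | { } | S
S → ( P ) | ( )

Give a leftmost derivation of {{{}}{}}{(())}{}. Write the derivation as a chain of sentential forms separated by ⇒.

P ⇒ {P}P ⇒ {{P}P}P ⇒ {{{}}P}P ⇒ {{{}}{}}P ⇒ {{{}}{}}{P}P ⇒ {{{}}{}}{S}P ⇒ {{{}}{}}{(P)}P ⇒ {{{}}{}}{(S)}P ⇒ {{{}}{}}{(())}P ⇒ {{{}}{}}{(())}{}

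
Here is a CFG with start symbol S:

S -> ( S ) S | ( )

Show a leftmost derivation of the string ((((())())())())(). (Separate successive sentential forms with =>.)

S => (S)S => ((S)S)S => (((S)S)S)S => ((((S)S)S)S)S => ((((())S)S)S)S => ((((())())S)S)S => ((((())())())S)S => ((((())())())())S => ((((())())())())()

S => (S)S   [S -> ( S ) S]
(S)S => ((S)S)S   [S -> ( S ) S]
((S)S)S => (((S)S)S)S   [S -> ( S ) S]
(((S)S)S)S => ((((S)S)S)S)S   [S -> ( S ) S]
((((S)S)S)S)S => ((((())S)S)S)S   [S -> ( )]
((((())S)S)S)S => ((((())())S)S)S   [S -> ( )]
((((())())S)S)S => ((((())())())S)S   [S -> ( )]
((((())())())S)S => ((((())())())())S   [S -> ( )]
((((())())())())S => ((((())())())())()   [S -> ( )]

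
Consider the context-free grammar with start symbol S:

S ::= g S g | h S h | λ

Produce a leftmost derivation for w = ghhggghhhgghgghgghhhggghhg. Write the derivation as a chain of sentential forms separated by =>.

S=>gSg=>ghShg=>ghhShhg=>ghhgSghhg=>ghhggSgghhg=>ghhgggSggghhg=>ghhggghShggghhg=>ghhggghhShhggghhg=>ghhggghhhShhhggghhg=>ghhggghhhgSghhhggghhg=>ghhggghhhggSgghhhggghhg=>ghhggghhhgghShgghhhggghhg=>ghhggghhhgghgSghgghhhggghhg=>ghhggghhhgghgghgghhhggghhg

S => gSg   [S ::= g S g]
gSg => ghShg   [S ::= h S h]
ghShg => ghhShhg   [S ::= h S h]
ghhShhg => ghhgSghhg   [S ::= g S g]
ghhgSghhg => ghhggSgghhg   [S ::= g S g]
ghhggSgghhg => ghhgggSggghhg   [S ::= g S g]
ghhgggSggghhg => ghhggghShggghhg   [S ::= h S h]
ghhggghShggghhg => ghhggghhShhggghhg   [S ::= h S h]
ghhggghhShhggghhg => ghhggghhhShhhggghhg   [S ::= h S h]
ghhggghhhShhhggghhg => ghhggghhhgSghhhggghhg   [S ::= g S g]
ghhggghhhgSghhhggghhg => ghhggghhhggSgghhhggghhg   [S ::= g S g]
ghhggghhhggSgghhhggghhg => ghhggghhhgghShgghhhggghhg   [S ::= h S h]
ghhggghhhgghShgghhhggghhg => ghhggghhhgghgSghgghhhggghhg   [S ::= g S g]
ghhggghhhgghgSghgghhhggghhg => ghhggghhhgghgghgghhhggghhg   [S ::= λ]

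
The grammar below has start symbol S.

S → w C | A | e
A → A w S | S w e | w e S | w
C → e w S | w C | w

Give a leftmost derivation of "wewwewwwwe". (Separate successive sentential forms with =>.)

S => wC => wewS => wewA => wewAwS => wewweSwS => wewwewCwS => wewwewwCwS => wewwewwwwS => wewwewwwwe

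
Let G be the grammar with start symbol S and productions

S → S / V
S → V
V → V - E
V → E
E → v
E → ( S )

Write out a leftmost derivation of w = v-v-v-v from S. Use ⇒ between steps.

S⇒V⇒V-E⇒V-E-E⇒V-E-E-E⇒E-E-E-E⇒v-E-E-E⇒v-v-E-E⇒v-v-v-E⇒v-v-v-v

S ⇒ V   [S → V]
V ⇒ V-E   [V → V - E]
V-E ⇒ V-E-E   [V → V - E]
V-E-E ⇒ V-E-E-E   [V → V - E]
V-E-E-E ⇒ E-E-E-E   [V → E]
E-E-E-E ⇒ v-E-E-E   [E → v]
v-E-E-E ⇒ v-v-E-E   [E → v]
v-v-E-E ⇒ v-v-v-E   [E → v]
v-v-v-E ⇒ v-v-v-v   [E → v]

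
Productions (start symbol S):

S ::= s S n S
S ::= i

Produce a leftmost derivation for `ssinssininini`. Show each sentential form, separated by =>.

S => sSnS   [S ::= s S n S]
sSnS => ssSnSnS   [S ::= s S n S]
ssSnSnS => ssinSnS   [S ::= i]
ssinSnS => ssinsSnSnS   [S ::= s S n S]
ssinsSnSnS => ssinssSnSnSnS   [S ::= s S n S]
ssinssSnSnSnS => ssinssinSnSnS   [S ::= i]
ssinssinSnSnS => ssinssininSnS   [S ::= i]
ssinssininSnS => ssinssinininS   [S ::= i]
ssinssinininS => ssinssininini   [S ::= i]

S => sSnS => ssSnSnS => ssinSnS => ssinsSnSnS => ssinssSnSnSnS => ssinssinSnSnS => ssinssininSnS => ssinssinininS => ssinssininini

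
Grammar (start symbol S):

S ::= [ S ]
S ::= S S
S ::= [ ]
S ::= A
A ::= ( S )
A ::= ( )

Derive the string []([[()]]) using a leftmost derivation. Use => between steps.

S => SS   [S ::= S S]
SS => []S   [S ::= [ ]]
[]S => []A   [S ::= A]
[]A => [](S)   [A ::= ( S )]
[](S) => []([S])   [S ::= [ S ]]
[]([S]) => []([[S]])   [S ::= [ S ]]
[]([[S]]) => []([[A]])   [S ::= A]
[]([[A]]) => []([[()]])   [A ::= ( )]

S => SS => []S => []A => [](S) => []([S]) => []([[S]]) => []([[A]]) => []([[()]])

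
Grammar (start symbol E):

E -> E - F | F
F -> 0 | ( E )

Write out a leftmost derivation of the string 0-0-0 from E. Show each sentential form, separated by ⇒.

E ⇒ E-F   [E -> E - F]
E-F ⇒ E-F-F   [E -> E - F]
E-F-F ⇒ F-F-F   [E -> F]
F-F-F ⇒ 0-F-F   [F -> 0]
0-F-F ⇒ 0-0-F   [F -> 0]
0-0-F ⇒ 0-0-0   [F -> 0]

E ⇒ E-F ⇒ E-F-F ⇒ F-F-F ⇒ 0-F-F ⇒ 0-0-F ⇒ 0-0-0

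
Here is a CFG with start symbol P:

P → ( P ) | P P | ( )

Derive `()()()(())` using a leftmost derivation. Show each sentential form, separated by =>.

P => PP => PPP => ()PP => ()PPP => ()()PP => ()()()P => ()()()(P) => ()()()(())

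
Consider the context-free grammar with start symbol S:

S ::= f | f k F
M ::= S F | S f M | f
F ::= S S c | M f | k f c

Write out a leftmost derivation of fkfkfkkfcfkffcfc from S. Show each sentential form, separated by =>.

S => fkF   [S ::= f k F]
fkF => fkSSc   [F ::= S S c]
fkSSc => fkfkFSc   [S ::= f k F]
fkfkFSc => fkfkSScSc   [F ::= S S c]
fkfkSScSc => fkfkfkFScSc   [S ::= f k F]
fkfkfkFScSc => fkfkfkkfcScSc   [F ::= k f c]
fkfkfkkfcScSc => fkfkfkkfcfkFcSc   [S ::= f k F]
fkfkfkkfcfkFcSc => fkfkfkkfcfkMfcSc   [F ::= M f]
fkfkfkkfcfkMfcSc => fkfkfkkfcfkffcSc   [M ::= f]
fkfkfkkfcfkffcSc => fkfkfkkfcfkffcfc   [S ::= f]

S => fkF => fkSSc => fkfkFSc => fkfkSScSc => fkfkfkFScSc => fkfkfkkfcScSc => fkfkfkkfcfkFcSc => fkfkfkkfcfkMfcSc => fkfkfkkfcfkffcSc => fkfkfkkfcfkffcfc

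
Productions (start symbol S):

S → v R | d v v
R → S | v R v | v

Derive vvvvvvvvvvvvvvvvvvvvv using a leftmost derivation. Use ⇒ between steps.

S ⇒ vR   [S → v R]
vR ⇒ vvRv   [R → v R v]
vvRv ⇒ vvvRvv   [R → v R v]
vvvRvv ⇒ vvvvRvvv   [R → v R v]
vvvvRvvv ⇒ vvvvSvvv   [R → S]
vvvvSvvv ⇒ vvvvvRvvv   [S → v R]
vvvvvRvvv ⇒ vvvvvvRvvvv   [R → v R v]
vvvvvvRvvvv ⇒ vvvvvvvRvvvvv   [R → v R v]
vvvvvvvRvvvvv ⇒ vvvvvvvvRvvvvvv   [R → v R v]
vvvvvvvvRvvvvvv ⇒ vvvvvvvvvRvvvvvvv   [R → v R v]
vvvvvvvvvRvvvvvvv ⇒ vvvvvvvvvvRvvvvvvvv   [R → v R v]
vvvvvvvvvvRvvvvvvvv ⇒ vvvvvvvvvvvRvvvvvvvvv   [R → v R v]
vvvvvvvvvvvRvvvvvvvvv ⇒ vvvvvvvvvvvvvvvvvvvvv   [R → v]

S ⇒ vR ⇒ vvRv ⇒ vvvRvv ⇒ vvvvRvvv ⇒ vvvvSvvv ⇒ vvvvvRvvv ⇒ vvvvvvRvvvv ⇒ vvvvvvvRvvvvv ⇒ vvvvvvvvRvvvvvv ⇒ vvvvvvvvvRvvvvvvv ⇒ vvvvvvvvvvRvvvvvvvv ⇒ vvvvvvvvvvvRvvvvvvvvv ⇒ vvvvvvvvvvvvvvvvvvvvv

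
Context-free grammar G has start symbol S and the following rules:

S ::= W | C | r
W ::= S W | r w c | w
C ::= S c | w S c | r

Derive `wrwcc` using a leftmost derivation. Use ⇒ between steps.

S ⇒ C   [S ::= C]
C ⇒ Sc   [C ::= S c]
Sc ⇒ Cc   [S ::= C]
Cc ⇒ wScc   [C ::= w S c]
wScc ⇒ wWcc   [S ::= W]
wWcc ⇒ wSWcc   [W ::= S W]
wSWcc ⇒ wrWcc   [S ::= r]
wrWcc ⇒ wrwcc   [W ::= w]

S ⇒ C ⇒ Sc ⇒ Cc ⇒ wScc ⇒ wWcc ⇒ wSWcc ⇒ wrWcc ⇒ wrwcc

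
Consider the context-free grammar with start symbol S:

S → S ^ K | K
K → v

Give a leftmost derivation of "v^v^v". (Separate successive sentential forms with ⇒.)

S ⇒ S^K ⇒ S^K^K ⇒ K^K^K ⇒ v^K^K ⇒ v^v^K ⇒ v^v^v

S ⇒ S^K   [S → S ^ K]
S^K ⇒ S^K^K   [S → S ^ K]
S^K^K ⇒ K^K^K   [S → K]
K^K^K ⇒ v^K^K   [K → v]
v^K^K ⇒ v^v^K   [K → v]
v^v^K ⇒ v^v^v   [K → v]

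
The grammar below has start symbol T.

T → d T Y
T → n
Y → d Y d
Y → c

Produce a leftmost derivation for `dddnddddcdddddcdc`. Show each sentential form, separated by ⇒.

T ⇒ dTY   [T → d T Y]
dTY ⇒ ddTYY   [T → d T Y]
ddTYY ⇒ dddTYYY   [T → d T Y]
dddTYYY ⇒ dddnYYY   [T → n]
dddnYYY ⇒ dddndYdYY   [Y → d Y d]
dddndYdYY ⇒ dddnddYddYY   [Y → d Y d]
dddnddYddYY ⇒ dddndddYdddYY   [Y → d Y d]
dddndddYdddYY ⇒ dddnddddYddddYY   [Y → d Y d]
dddnddddYddddYY ⇒ dddnddddcddddYY   [Y → c]
dddnddddcddddYY ⇒ dddnddddcdddddYdY   [Y → d Y d]
dddnddddcdddddYdY ⇒ dddnddddcdddddcdY   [Y → c]
dddnddddcdddddcdY ⇒ dddnddddcdddddcdc   [Y → c]

T⇒dTY⇒ddTYY⇒dddTYYY⇒dddnYYY⇒dddndYdYY⇒dddnddYddYY⇒dddndddYdddYY⇒dddnddddYddddYY⇒dddnddddcddddYY⇒dddnddddcdddddYdY⇒dddnddddcdddddcdY⇒dddnddddcdddddcdc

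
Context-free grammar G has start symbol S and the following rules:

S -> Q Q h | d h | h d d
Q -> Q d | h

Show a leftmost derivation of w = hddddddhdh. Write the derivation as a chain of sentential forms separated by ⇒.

S ⇒ QQh   [S -> Q Q h]
QQh ⇒ QdQh   [Q -> Q d]
QdQh ⇒ QddQh   [Q -> Q d]
QddQh ⇒ QdddQh   [Q -> Q d]
QdddQh ⇒ QddddQh   [Q -> Q d]
QddddQh ⇒ QdddddQh   [Q -> Q d]
QdddddQh ⇒ QddddddQh   [Q -> Q d]
QddddddQh ⇒ hddddddQh   [Q -> h]
hddddddQh ⇒ hddddddQdh   [Q -> Q d]
hddddddQdh ⇒ hddddddhdh   [Q -> h]

S⇒QQh⇒QdQh⇒QddQh⇒QdddQh⇒QddddQh⇒QdddddQh⇒QddddddQh⇒hddddddQh⇒hddddddQdh⇒hddddddhdh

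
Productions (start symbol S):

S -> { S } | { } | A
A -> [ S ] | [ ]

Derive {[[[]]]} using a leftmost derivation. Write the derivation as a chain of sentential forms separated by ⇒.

S ⇒ {S}   [S -> { S }]
{S} ⇒ {A}   [S -> A]
{A} ⇒ {[S]}   [A -> [ S ]]
{[S]} ⇒ {[A]}   [S -> A]
{[A]} ⇒ {[[S]]}   [A -> [ S ]]
{[[S]]} ⇒ {[[A]]}   [S -> A]
{[[A]]} ⇒ {[[[]]]}   [A -> [ ]]

S ⇒ {S} ⇒ {A} ⇒ {[S]} ⇒ {[A]} ⇒ {[[S]]} ⇒ {[[A]]} ⇒ {[[[]]]}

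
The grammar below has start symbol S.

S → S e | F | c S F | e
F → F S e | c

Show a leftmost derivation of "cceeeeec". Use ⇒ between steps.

S ⇒ cSF   [S → c S F]
cSF ⇒ cSeF   [S → S e]
cSeF ⇒ cSeeF   [S → S e]
cSeeF ⇒ cSeeeF   [S → S e]
cSeeeF ⇒ cFeeeF   [S → F]
cFeeeF ⇒ cFSeeeeF   [F → F S e]
cFSeeeeF ⇒ ccSeeeeF   [F → c]
ccSeeeeF ⇒ cceeeeeF   [S → e]
cceeeeeF ⇒ cceeeeec   [F → c]

S ⇒ cSF ⇒ cSeF ⇒ cSeeF ⇒ cSeeeF ⇒ cFeeeF ⇒ cFSeeeeF ⇒ ccSeeeeF ⇒ cceeeeeF ⇒ cceeeeec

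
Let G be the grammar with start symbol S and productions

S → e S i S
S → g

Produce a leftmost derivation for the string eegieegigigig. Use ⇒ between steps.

S ⇒ eSiS ⇒ eeSiSiS ⇒ eegiSiS ⇒ eegieSiSiS ⇒ eegieeSiSiSiS ⇒ eegieegiSiSiS ⇒ eegieegigiSiS ⇒ eegieegigigiS ⇒ eegieegigigig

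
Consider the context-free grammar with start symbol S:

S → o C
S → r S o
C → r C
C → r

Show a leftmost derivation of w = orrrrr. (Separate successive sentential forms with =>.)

S => oC   [S → o C]
oC => orC   [C → r C]
orC => orrC   [C → r C]
orrC => orrrC   [C → r C]
orrrC => orrrrC   [C → r C]
orrrrC => orrrrr   [C → r]

S => oC => orC => orrC => orrrC => orrrrC => orrrrr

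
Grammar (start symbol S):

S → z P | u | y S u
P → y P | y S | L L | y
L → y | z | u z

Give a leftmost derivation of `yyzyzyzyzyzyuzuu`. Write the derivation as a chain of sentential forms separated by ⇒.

S ⇒ ySu   [S → y S u]
ySu ⇒ yySuu   [S → y S u]
yySuu ⇒ yyzPuu   [S → z P]
yyzPuu ⇒ yyzySuu   [P → y S]
yyzySuu ⇒ yyzyzPuu   [S → z P]
yyzyzPuu ⇒ yyzyzySuu   [P → y S]
yyzyzySuu ⇒ yyzyzyzPuu   [S → z P]
yyzyzyzPuu ⇒ yyzyzyzySuu   [P → y S]
yyzyzyzySuu ⇒ yyzyzyzyzPuu   [S → z P]
yyzyzyzyzPuu ⇒ yyzyzyzyzySuu   [P → y S]
yyzyzyzyzySuu ⇒ yyzyzyzyzyzPuu   [S → z P]
yyzyzyzyzyzPuu ⇒ yyzyzyzyzyzLLuu   [P → L L]
yyzyzyzyzyzLLuu ⇒ yyzyzyzyzyzyLuu   [L → y]
yyzyzyzyzyzyLuu ⇒ yyzyzyzyzyzyuzuu   [L → u z]

S ⇒ ySu ⇒ yySuu ⇒ yyzPuu ⇒ yyzySuu ⇒ yyzyzPuu ⇒ yyzyzySuu ⇒ yyzyzyzPuu ⇒ yyzyzyzySuu ⇒ yyzyzyzyzPuu ⇒ yyzyzyzyzySuu ⇒ yyzyzyzyzyzPuu ⇒ yyzyzyzyzyzLLuu ⇒ yyzyzyzyzyzyLuu ⇒ yyzyzyzyzyzyuzuu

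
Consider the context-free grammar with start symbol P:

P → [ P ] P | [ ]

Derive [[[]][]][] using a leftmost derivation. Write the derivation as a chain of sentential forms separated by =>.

P=>[P]P=>[[P]P]P=>[[[]]P]P=>[[[]][]]P=>[[[]][]][]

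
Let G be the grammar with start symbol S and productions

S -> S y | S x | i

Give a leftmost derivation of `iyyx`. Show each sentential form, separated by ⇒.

S⇒Sx⇒Syx⇒Syyx⇒iyyx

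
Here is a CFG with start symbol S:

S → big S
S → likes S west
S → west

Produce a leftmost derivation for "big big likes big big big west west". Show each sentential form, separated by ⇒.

S ⇒ big S   [S → big S]
big S ⇒ big big S   [S → big S]
big big S ⇒ big big likes S west   [S → likes S west]
big big likes S west ⇒ big big likes big S west   [S → big S]
big big likes big S west ⇒ big big likes big big S west   [S → big S]
big big likes big big S west ⇒ big big likes big big big S west   [S → big S]
big big likes big big big S west ⇒ big big likes big big big west west   [S → west]

S ⇒ big S ⇒ big big S ⇒ big big likes S west ⇒ big big likes big S west ⇒ big big likes big big S west ⇒ big big likes big big big S west ⇒ big big likes big big big west west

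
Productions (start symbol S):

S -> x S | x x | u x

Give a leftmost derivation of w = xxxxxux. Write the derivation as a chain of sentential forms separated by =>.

S => xS => xxS => xxxS => xxxxS => xxxxxS => xxxxxux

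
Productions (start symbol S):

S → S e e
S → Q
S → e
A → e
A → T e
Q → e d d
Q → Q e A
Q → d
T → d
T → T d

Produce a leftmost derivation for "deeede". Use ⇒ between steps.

S ⇒ Q   [S → Q]
Q ⇒ QeA   [Q → Q e A]
QeA ⇒ QeAeA   [Q → Q e A]
QeAeA ⇒ deAeA   [Q → d]
deAeA ⇒ deeeA   [A → e]
deeeA ⇒ deeeTe   [A → T e]
deeeTe ⇒ deeede   [T → d]

S⇒Q⇒QeA⇒QeAeA⇒deAeA⇒deeeA⇒deeeTe⇒deeede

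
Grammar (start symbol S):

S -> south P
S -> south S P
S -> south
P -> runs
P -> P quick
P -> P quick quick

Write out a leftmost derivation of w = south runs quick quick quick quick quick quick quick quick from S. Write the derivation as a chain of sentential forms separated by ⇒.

S ⇒ south P   [S -> south P]
south P ⇒ south P quick quick   [P -> P quick quick]
south P quick quick ⇒ south P quick quick quick quick   [P -> P quick quick]
south P quick quick quick quick ⇒ south P quick quick quick quick quick quick   [P -> P quick quick]
south P quick quick quick quick quick quick ⇒ south P quick quick quick quick quick quick quick   [P -> P quick]
south P quick quick quick quick quick quick quick ⇒ south P quick quick quick quick quick quick quick quick   [P -> P quick]
south P quick quick quick quick quick quick quick quick ⇒ south runs quick quick quick quick quick quick quick quick   [P -> runs]

S ⇒ south P ⇒ south P quick quick ⇒ south P quick quick quick quick ⇒ south P quick quick quick quick quick quick ⇒ south P quick quick quick quick quick quick quick ⇒ south P quick quick quick quick quick quick quick quick ⇒ south runs quick quick quick quick quick quick quick quick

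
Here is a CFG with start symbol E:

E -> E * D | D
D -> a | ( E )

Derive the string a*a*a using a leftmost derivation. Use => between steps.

E=>E*D=>E*D*D=>D*D*D=>a*D*D=>a*a*D=>a*a*a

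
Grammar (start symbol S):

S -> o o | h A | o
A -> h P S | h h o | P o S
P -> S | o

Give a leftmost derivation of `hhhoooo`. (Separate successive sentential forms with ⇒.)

S ⇒ hA ⇒ hPoS ⇒ hSoS ⇒ hhAoS ⇒ hhhPSoS ⇒ hhhoSoS ⇒ hhhoooS ⇒ hhhoooo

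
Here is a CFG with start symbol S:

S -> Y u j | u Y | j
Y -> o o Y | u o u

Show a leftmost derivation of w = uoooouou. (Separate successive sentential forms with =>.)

S => uY   [S -> u Y]
uY => uooY   [Y -> o o Y]
uooY => uooooY   [Y -> o o Y]
uooooY => uoooouou   [Y -> u o u]

S=>uY=>uooY=>uooooY=>uoooouou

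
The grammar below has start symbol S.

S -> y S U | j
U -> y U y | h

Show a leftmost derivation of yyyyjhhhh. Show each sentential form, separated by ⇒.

S ⇒ ySU ⇒ yySUU ⇒ yyySUUU ⇒ yyyySUUUU ⇒ yyyyjUUUU ⇒ yyyyjhUUU ⇒ yyyyjhhUU ⇒ yyyyjhhhU ⇒ yyyyjhhhh

S ⇒ ySU   [S -> y S U]
ySU ⇒ yySUU   [S -> y S U]
yySUU ⇒ yyySUUU   [S -> y S U]
yyySUUU ⇒ yyyySUUUU   [S -> y S U]
yyyySUUUU ⇒ yyyyjUUUU   [S -> j]
yyyyjUUUU ⇒ yyyyjhUUU   [U -> h]
yyyyjhUUU ⇒ yyyyjhhUU   [U -> h]
yyyyjhhUU ⇒ yyyyjhhhU   [U -> h]
yyyyjhhhU ⇒ yyyyjhhhh   [U -> h]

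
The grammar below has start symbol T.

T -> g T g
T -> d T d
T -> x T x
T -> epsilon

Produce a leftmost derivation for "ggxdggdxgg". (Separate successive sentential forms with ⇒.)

T⇒gTg⇒ggTgg⇒ggxTxgg⇒ggxdTdxgg⇒ggxdgTgdxgg⇒ggxdggdxgg

T ⇒ gTg   [T -> g T g]
gTg ⇒ ggTgg   [T -> g T g]
ggTgg ⇒ ggxTxgg   [T -> x T x]
ggxTxgg ⇒ ggxdTdxgg   [T -> d T d]
ggxdTdxgg ⇒ ggxdgTgdxgg   [T -> g T g]
ggxdgTgdxgg ⇒ ggxdggdxgg   [T -> epsilon]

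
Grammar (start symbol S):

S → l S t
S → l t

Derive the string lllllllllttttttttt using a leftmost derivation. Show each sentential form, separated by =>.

S => lSt => llStt => lllSttt => llllStttt => lllllSttttt => llllllStttttt => lllllllSttttttt => llllllllStttttttt => lllllllllttttttttt

S => lSt   [S → l S t]
lSt => llStt   [S → l S t]
llStt => lllSttt   [S → l S t]
lllSttt => llllStttt   [S → l S t]
llllStttt => lllllSttttt   [S → l S t]
lllllSttttt => llllllStttttt   [S → l S t]
llllllStttttt => lllllllSttttttt   [S → l S t]
lllllllSttttttt => llllllllStttttttt   [S → l S t]
llllllllStttttttt => lllllllllttttttttt   [S → l t]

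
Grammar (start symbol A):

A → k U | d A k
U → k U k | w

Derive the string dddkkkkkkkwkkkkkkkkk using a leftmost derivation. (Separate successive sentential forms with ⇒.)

A ⇒ dAk   [A → d A k]
dAk ⇒ ddAkk   [A → d A k]
ddAkk ⇒ dddAkkk   [A → d A k]
dddAkkk ⇒ dddkUkkk   [A → k U]
dddkUkkk ⇒ dddkkUkkkk   [U → k U k]
dddkkUkkkk ⇒ dddkkkUkkkkk   [U → k U k]
dddkkkUkkkkk ⇒ dddkkkkUkkkkkk   [U → k U k]
dddkkkkUkkkkkk ⇒ dddkkkkkUkkkkkkk   [U → k U k]
dddkkkkkUkkkkkkk ⇒ dddkkkkkkUkkkkkkkk   [U → k U k]
dddkkkkkkUkkkkkkkk ⇒ dddkkkkkkkUkkkkkkkkk   [U → k U k]
dddkkkkkkkUkkkkkkkkk ⇒ dddkkkkkkkwkkkkkkkkk   [U → w]

A ⇒ dAk ⇒ ddAkk ⇒ dddAkkk ⇒ dddkUkkk ⇒ dddkkUkkkk ⇒ dddkkkUkkkkk ⇒ dddkkkkUkkkkkk ⇒ dddkkkkkUkkkkkkk ⇒ dddkkkkkkUkkkkkkkk ⇒ dddkkkkkkkUkkkkkkkkk ⇒ dddkkkkkkkwkkkkkkkkk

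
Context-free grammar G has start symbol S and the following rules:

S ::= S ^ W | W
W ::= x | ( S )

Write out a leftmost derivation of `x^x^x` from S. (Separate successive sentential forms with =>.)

S => S^W   [S ::= S ^ W]
S^W => S^W^W   [S ::= S ^ W]
S^W^W => W^W^W   [S ::= W]
W^W^W => x^W^W   [W ::= x]
x^W^W => x^x^W   [W ::= x]
x^x^W => x^x^x   [W ::= x]

S => S^W => S^W^W => W^W^W => x^W^W => x^x^W => x^x^x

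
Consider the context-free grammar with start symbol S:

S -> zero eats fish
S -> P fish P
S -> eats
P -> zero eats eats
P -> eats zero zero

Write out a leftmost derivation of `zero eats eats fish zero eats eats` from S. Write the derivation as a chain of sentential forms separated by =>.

S => P fish P => zero eats eats fish P => zero eats eats fish zero eats eats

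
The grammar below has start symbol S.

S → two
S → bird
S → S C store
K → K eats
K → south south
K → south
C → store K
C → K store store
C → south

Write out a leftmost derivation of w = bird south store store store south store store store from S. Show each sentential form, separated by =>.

S => S C store => S C store C store => bird C store C store => bird K store store store C store => bird south store store store C store => bird south store store store K store store store => bird south store store store south store store store

S => S C store   [S → S C store]
S C store => S C store C store   [S → S C store]
S C store C store => bird C store C store   [S → bird]
bird C store C store => bird K store store store C store   [C → K store store]
bird K store store store C store => bird south store store store C store   [K → south]
bird south store store store C store => bird south store store store K store store store   [C → K store store]
bird south store store store K store store store => bird south store store store south store store store   [K → south]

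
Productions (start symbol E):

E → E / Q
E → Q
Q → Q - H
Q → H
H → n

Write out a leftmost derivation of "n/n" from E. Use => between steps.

E => E/Q   [E → E / Q]
E/Q => Q/Q   [E → Q]
Q/Q => H/Q   [Q → H]
H/Q => n/Q   [H → n]
n/Q => n/H   [Q → H]
n/H => n/n   [H → n]

E=>E/Q=>Q/Q=>H/Q=>n/Q=>n/H=>n/n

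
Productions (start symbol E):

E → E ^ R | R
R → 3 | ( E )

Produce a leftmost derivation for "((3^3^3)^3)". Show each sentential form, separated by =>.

E=>R=>(E)=>(E^R)=>(R^R)=>((E)^R)=>((E^R)^R)=>((E^R^R)^R)=>((R^R^R)^R)=>((3^R^R)^R)=>((3^3^R)^R)=>((3^3^3)^R)=>((3^3^3)^3)

E => R   [E → R]
R => (E)   [R → ( E )]
(E) => (E^R)   [E → E ^ R]
(E^R) => (R^R)   [E → R]
(R^R) => ((E)^R)   [R → ( E )]
((E)^R) => ((E^R)^R)   [E → E ^ R]
((E^R)^R) => ((E^R^R)^R)   [E → E ^ R]
((E^R^R)^R) => ((R^R^R)^R)   [E → R]
((R^R^R)^R) => ((3^R^R)^R)   [R → 3]
((3^R^R)^R) => ((3^3^R)^R)   [R → 3]
((3^3^R)^R) => ((3^3^3)^R)   [R → 3]
((3^3^3)^R) => ((3^3^3)^3)   [R → 3]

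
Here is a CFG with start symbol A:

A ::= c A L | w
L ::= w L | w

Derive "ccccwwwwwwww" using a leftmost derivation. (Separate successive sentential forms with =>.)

A=>cAL=>ccALL=>cccALLL=>ccccALLLL=>ccccwLLLL=>ccccwwLLLL=>ccccwwwLLL=>ccccwwwwLLL=>ccccwwwwwLL=>ccccwwwwwwL=>ccccwwwwwwwL=>ccccwwwwwwww

A => cAL   [A ::= c A L]
cAL => ccALL   [A ::= c A L]
ccALL => cccALLL   [A ::= c A L]
cccALLL => ccccALLLL   [A ::= c A L]
ccccALLLL => ccccwLLLL   [A ::= w]
ccccwLLLL => ccccwwLLLL   [L ::= w L]
ccccwwLLLL => ccccwwwLLL   [L ::= w]
ccccwwwLLL => ccccwwwwLLL   [L ::= w L]
ccccwwwwLLL => ccccwwwwwLL   [L ::= w]
ccccwwwwwLL => ccccwwwwwwL   [L ::= w]
ccccwwwwwwL => ccccwwwwwwwL   [L ::= w L]
ccccwwwwwwwL => ccccwwwwwwww   [L ::= w]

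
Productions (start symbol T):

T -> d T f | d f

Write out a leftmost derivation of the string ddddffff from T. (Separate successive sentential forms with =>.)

T => dTf => ddTff => dddTfff => ddddffff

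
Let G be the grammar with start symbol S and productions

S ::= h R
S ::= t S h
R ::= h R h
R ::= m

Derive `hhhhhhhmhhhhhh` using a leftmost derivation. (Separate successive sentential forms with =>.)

S => hR   [S ::= h R]
hR => hhRh   [R ::= h R h]
hhRh => hhhRhh   [R ::= h R h]
hhhRhh => hhhhRhhh   [R ::= h R h]
hhhhRhhh => hhhhhRhhhh   [R ::= h R h]
hhhhhRhhhh => hhhhhhRhhhhh   [R ::= h R h]
hhhhhhRhhhhh => hhhhhhhRhhhhhh   [R ::= h R h]
hhhhhhhRhhhhhh => hhhhhhhmhhhhhh   [R ::= m]

S=>hR=>hhRh=>hhhRhh=>hhhhRhhh=>hhhhhRhhhh=>hhhhhhRhhhhh=>hhhhhhhRhhhhhh=>hhhhhhhmhhhhhh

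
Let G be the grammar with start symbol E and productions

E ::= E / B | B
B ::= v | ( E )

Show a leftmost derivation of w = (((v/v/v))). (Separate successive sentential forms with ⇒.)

E ⇒ B   [E ::= B]
B ⇒ (E)   [B ::= ( E )]
(E) ⇒ (B)   [E ::= B]
(B) ⇒ ((E))   [B ::= ( E )]
((E)) ⇒ ((B))   [E ::= B]
((B)) ⇒ (((E)))   [B ::= ( E )]
(((E))) ⇒ (((E/B)))   [E ::= E / B]
(((E/B))) ⇒ (((E/B/B)))   [E ::= E / B]
(((E/B/B))) ⇒ (((B/B/B)))   [E ::= B]
(((B/B/B))) ⇒ (((v/B/B)))   [B ::= v]
(((v/B/B))) ⇒ (((v/v/B)))   [B ::= v]
(((v/v/B))) ⇒ (((v/v/v)))   [B ::= v]

E ⇒ B ⇒ (E) ⇒ (B) ⇒ ((E)) ⇒ ((B)) ⇒ (((E))) ⇒ (((E/B))) ⇒ (((E/B/B))) ⇒ (((B/B/B))) ⇒ (((v/B/B))) ⇒ (((v/v/B))) ⇒ (((v/v/v)))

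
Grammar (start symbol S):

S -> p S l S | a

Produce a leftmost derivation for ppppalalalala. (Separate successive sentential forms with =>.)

S => pSlS => ppSlSlS => pppSlSlSlS => ppppSlSlSlSlS => ppppalSlSlSlS => ppppalalSlSlS => ppppalalalSlS => ppppalalalalS => ppppalalalala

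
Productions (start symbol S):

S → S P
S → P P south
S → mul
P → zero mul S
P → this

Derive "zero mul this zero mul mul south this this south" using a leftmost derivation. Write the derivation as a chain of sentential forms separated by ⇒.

S ⇒ P P south ⇒ zero mul S P south ⇒ zero mul S P P south ⇒ zero mul P P south P P south ⇒ zero mul this P south P P south ⇒ zero mul this zero mul S south P P south ⇒ zero mul this zero mul mul south P P south ⇒ zero mul this zero mul mul south this P south ⇒ zero mul this zero mul mul south this this south

S ⇒ P P south   [S → P P south]
P P south ⇒ zero mul S P south   [P → zero mul S]
zero mul S P south ⇒ zero mul S P P south   [S → S P]
zero mul S P P south ⇒ zero mul P P south P P south   [S → P P south]
zero mul P P south P P south ⇒ zero mul this P south P P south   [P → this]
zero mul this P south P P south ⇒ zero mul this zero mul S south P P south   [P → zero mul S]
zero mul this zero mul S south P P south ⇒ zero mul this zero mul mul south P P south   [S → mul]
zero mul this zero mul mul south P P south ⇒ zero mul this zero mul mul south this P south   [P → this]
zero mul this zero mul mul south this P south ⇒ zero mul this zero mul mul south this this south   [P → this]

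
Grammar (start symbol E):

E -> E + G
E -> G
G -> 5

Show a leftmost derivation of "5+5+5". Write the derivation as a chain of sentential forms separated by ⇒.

E⇒E+G⇒E+G+G⇒G+G+G⇒5+G+G⇒5+5+G⇒5+5+5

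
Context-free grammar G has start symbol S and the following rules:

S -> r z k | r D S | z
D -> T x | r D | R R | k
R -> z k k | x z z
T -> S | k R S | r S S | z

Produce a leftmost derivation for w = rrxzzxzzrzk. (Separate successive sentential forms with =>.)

S => rDS   [S -> r D S]
rDS => rrDS   [D -> r D]
rrDS => rrRRS   [D -> R R]
rrRRS => rrxzzRS   [R -> x z z]
rrxzzRS => rrxzzxzzS   [R -> x z z]
rrxzzxzzS => rrxzzxzzrzk   [S -> r z k]

S => rDS => rrDS => rrRRS => rrxzzRS => rrxzzxzzS => rrxzzxzzrzk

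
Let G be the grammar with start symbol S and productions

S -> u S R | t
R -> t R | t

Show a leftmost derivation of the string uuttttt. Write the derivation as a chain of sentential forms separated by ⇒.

S ⇒ uSR   [S -> u S R]
uSR ⇒ uuSRR   [S -> u S R]
uuSRR ⇒ uutRR   [S -> t]
uutRR ⇒ uuttRR   [R -> t R]
uuttRR ⇒ uutttR   [R -> t]
uutttR ⇒ uuttttR   [R -> t R]
uuttttR ⇒ uuttttt   [R -> t]

S ⇒ uSR ⇒ uuSRR ⇒ uutRR ⇒ uuttRR ⇒ uutttR ⇒ uuttttR ⇒ uuttttt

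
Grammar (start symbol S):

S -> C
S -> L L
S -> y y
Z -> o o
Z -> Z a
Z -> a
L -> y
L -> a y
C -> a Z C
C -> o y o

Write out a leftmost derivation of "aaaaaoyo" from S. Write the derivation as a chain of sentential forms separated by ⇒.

S ⇒ C ⇒ aZC ⇒ aaC ⇒ aaaZC ⇒ aaaZaC ⇒ aaaaaC ⇒ aaaaaoyo

S ⇒ C   [S -> C]
C ⇒ aZC   [C -> a Z C]
aZC ⇒ aaC   [Z -> a]
aaC ⇒ aaaZC   [C -> a Z C]
aaaZC ⇒ aaaZaC   [Z -> Z a]
aaaZaC ⇒ aaaaaC   [Z -> a]
aaaaaC ⇒ aaaaaoyo   [C -> o y o]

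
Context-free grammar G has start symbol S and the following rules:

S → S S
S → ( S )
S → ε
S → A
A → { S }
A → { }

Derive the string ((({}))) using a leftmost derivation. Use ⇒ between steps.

S ⇒ SS ⇒ (S)S ⇒ ((S))S ⇒ (((S)))S ⇒ (((SS)))S ⇒ (((AS)))S ⇒ ((({}S)))S ⇒ ((({})))S ⇒ ((({})))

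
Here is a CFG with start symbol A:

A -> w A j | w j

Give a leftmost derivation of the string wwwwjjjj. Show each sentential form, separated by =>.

A => wAj => wwAjj => wwwAjjj => wwwwjjjj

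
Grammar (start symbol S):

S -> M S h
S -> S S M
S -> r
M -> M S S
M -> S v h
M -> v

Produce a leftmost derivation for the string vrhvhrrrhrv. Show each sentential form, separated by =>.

S => SSM => MShSM => MSSShSM => SvhSSShSM => MShvhSSShSM => vShvhSSShSM => vrhvhSSShSM => vrhvhrSShSM => vrhvhrrShSM => vrhvhrrrhSM => vrhvhrrrhrM => vrhvhrrrhrv

S => SSM   [S -> S S M]
SSM => MShSM   [S -> M S h]
MShSM => MSSShSM   [M -> M S S]
MSSShSM => SvhSSShSM   [M -> S v h]
SvhSSShSM => MShvhSSShSM   [S -> M S h]
MShvhSSShSM => vShvhSSShSM   [M -> v]
vShvhSSShSM => vrhvhSSShSM   [S -> r]
vrhvhSSShSM => vrhvhrSShSM   [S -> r]
vrhvhrSShSM => vrhvhrrShSM   [S -> r]
vrhvhrrShSM => vrhvhrrrhSM   [S -> r]
vrhvhrrrhSM => vrhvhrrrhrM   [S -> r]
vrhvhrrrhrM => vrhvhrrrhrv   [M -> v]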